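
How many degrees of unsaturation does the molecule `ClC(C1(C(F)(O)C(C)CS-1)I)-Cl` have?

Molecular formula from the SMILES: C6H8Cl2FIOS.
DoU = (2C + 2 + N − H − X)/2 = (2·6 + 2 + 0 − 8 − 4)/2 = 2/2 = 1.
(Structurally: 1 ring(s) + 0 π bond(s) = 1.)

1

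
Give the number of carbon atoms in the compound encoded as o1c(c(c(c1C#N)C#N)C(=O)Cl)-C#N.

8

The symbol for carbon appears 8 times in the SMILES. Lowercase c denotes aromatic carbon and counts toward C.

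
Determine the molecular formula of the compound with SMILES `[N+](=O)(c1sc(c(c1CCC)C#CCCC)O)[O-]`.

Heavy atoms from the SMILES: 12 C, 1 N, 3 O, 1 S.
Implicit hydrogens by atom environment:
  4 × C: 2 H each → 8
  4 × C (aromatic): no H
  2 × C: 3 H each → 6
  2 × C: no H
  1 × N (charge +1): no H
  1 × O: 1 H
  1 × O: no H
  1 × O (charge -1): no H
  1 × S (aromatic): no H
  Total hydrogens = 15.
Molecular formula: C12H15NO3S

C12H15NO3S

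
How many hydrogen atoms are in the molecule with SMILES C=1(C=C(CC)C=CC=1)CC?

Hydrogens are implicit in SMILES; fill each atom to its normal valence:
  4 × C (aromatic): 1 H each → 4
  2 × C: 3 H each → 6
  2 × C: 2 H each → 4
  2 × C (aromatic): no H
  Total hydrogens = 14.

14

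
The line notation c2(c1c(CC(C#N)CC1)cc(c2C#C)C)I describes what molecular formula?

C14H12IN

Heavy atoms from the SMILES: 14 C, 1 I, 1 N.
Implicit hydrogens by atom environment:
  5 × C (aromatic): no H
  3 × C: 2 H each → 6
  2 × C: 1 H each → 2
  2 × C: no H
  1 × C: 3 H
  1 × C (aromatic): 1 H
  1 × I: no H
  1 × N: no H
  Total hydrogens = 12.
Molecular formula: C14H12IN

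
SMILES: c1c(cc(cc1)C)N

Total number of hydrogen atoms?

9

Hydrogens are implicit in SMILES; fill each atom to its normal valence:
  4 × C (aromatic): 1 H each → 4
  2 × C (aromatic): no H
  1 × C: 3 H
  1 × N: 2 H
  Total hydrogens = 9.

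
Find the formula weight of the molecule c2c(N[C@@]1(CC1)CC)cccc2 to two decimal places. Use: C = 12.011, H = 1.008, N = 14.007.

161.25

Molecular formula: C11H15N.
M = 11×12.011 + 15×1.008 + 1×14.007 = 161.25 g/mol.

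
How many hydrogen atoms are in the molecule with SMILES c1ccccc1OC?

8

Hydrogens are implicit in SMILES; fill each atom to its normal valence:
  5 × C (aromatic): 1 H each → 5
  1 × C: 3 H
  1 × C (aromatic): no H
  1 × O: no H
  Total hydrogens = 8.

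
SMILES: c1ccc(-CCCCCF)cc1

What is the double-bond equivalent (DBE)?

4

Molecular formula from the SMILES: C11H15F.
DoU = (2C + 2 + N − H − X)/2 = (2·11 + 2 + 0 − 15 − 1)/2 = 8/2 = 4.
(Structurally: 1 ring(s) + 3 π bond(s) = 4.)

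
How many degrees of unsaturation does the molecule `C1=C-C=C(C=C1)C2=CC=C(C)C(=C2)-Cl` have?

Molecular formula from the SMILES: C13H11Cl.
DoU = (2C + 2 + N − H − X)/2 = (2·13 + 2 + 0 − 11 − 1)/2 = 16/2 = 8.
(Structurally: 2 ring(s) + 6 π bond(s) = 8.)

8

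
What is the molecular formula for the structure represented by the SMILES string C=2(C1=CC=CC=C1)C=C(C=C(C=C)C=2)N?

Heavy atoms from the SMILES: 14 C, 1 N.
Implicit hydrogens by atom environment:
  8 × C (aromatic): 1 H each → 8
  4 × C (aromatic): no H
  1 × C: 2 H
  1 × C: 1 H
  1 × N: 2 H
  Total hydrogens = 13.
Molecular formula: C14H13N

C14H13N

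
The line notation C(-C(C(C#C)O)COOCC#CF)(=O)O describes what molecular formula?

C9H9FO5

Heavy atoms from the SMILES: 9 C, 1 F, 5 O.
Implicit hydrogens by atom environment:
  4 × C: no H
  3 × C: 1 H each → 3
  3 × O: no H
  2 × C: 2 H each → 4
  2 × O: 1 H each → 2
  1 × F: no H
  Total hydrogens = 9.
Molecular formula: C9H9FO5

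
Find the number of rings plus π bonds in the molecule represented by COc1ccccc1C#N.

6

Molecular formula from the SMILES: C8H7NO.
DoU = (2C + 2 + N − H − X)/2 = (2·8 + 2 + 1 − 7 − 0)/2 = 12/2 = 6.
(Structurally: 1 ring(s) + 5 π bond(s) = 6.)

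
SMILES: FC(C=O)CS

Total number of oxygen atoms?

1

The symbol for oxygen appears 1 time in the SMILES.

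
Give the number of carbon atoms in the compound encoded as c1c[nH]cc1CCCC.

The symbol for carbon appears 8 times in the SMILES. Lowercase c denotes aromatic carbon and counts toward C.

8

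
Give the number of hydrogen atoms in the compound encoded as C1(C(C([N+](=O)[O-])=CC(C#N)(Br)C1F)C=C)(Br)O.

7

Hydrogens are implicit in SMILES; fill each atom to its normal valence:
  4 × C: 1 H each → 4
  4 × C: no H
  2 × Br: no H
  1 × C: 2 H
  1 × F: no H
  1 × N (charge +1): no H
  1 × N: no H
  1 × O: 1 H
  1 × O: no H
  1 × O (charge -1): no H
  Total hydrogens = 7.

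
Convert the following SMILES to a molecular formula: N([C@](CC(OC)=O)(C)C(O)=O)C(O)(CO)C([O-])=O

C9H14NO8-

Heavy atoms from the SMILES: 9 C, 1 N, 8 O.
Implicit hydrogens by atom environment:
  5 × C: no H
  4 × O: no H
  3 × O: 1 H each → 3
  2 × C: 3 H each → 6
  2 × C: 2 H each → 4
  1 × N: 1 H
  1 × O (charge -1): no H
  Total hydrogens = 14.
Net charge -1.
Molecular formula: C9H14NO8-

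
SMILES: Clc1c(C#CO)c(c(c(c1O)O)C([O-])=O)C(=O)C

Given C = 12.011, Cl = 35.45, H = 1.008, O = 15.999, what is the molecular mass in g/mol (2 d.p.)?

Molecular formula: C11H6ClO6-.
M = 11×12.011 + 1×35.45 + 6×1.008 + 6×15.999 = 269.61 g/mol.

269.61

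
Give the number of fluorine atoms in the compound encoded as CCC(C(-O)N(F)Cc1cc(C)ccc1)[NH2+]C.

The symbol for fluorine appears 1 time in the SMILES.

1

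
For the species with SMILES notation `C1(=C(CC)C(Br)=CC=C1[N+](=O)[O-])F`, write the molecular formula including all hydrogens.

C8H7BrFNO2

Heavy atoms from the SMILES: 1 Br, 8 C, 1 F, 1 N, 2 O.
Implicit hydrogens by atom environment:
  4 × C (aromatic): no H
  2 × C (aromatic): 1 H each → 2
  1 × Br: no H
  1 × C: 3 H
  1 × C: 2 H
  1 × F: no H
  1 × N (charge +1): no H
  1 × O: no H
  1 × O (charge -1): no H
  Total hydrogens = 7.
Molecular formula: C8H7BrFNO2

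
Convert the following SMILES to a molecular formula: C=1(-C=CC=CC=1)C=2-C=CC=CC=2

Heavy atoms from the SMILES: 12 C.
Implicit hydrogens by atom environment:
  10 × C (aromatic): 1 H each → 10
  2 × C (aromatic): no H
  Total hydrogens = 10.
Molecular formula: C12H10

C12H10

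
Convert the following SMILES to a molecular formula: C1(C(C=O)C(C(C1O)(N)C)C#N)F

C8H11FN2O2

Heavy atoms from the SMILES: 8 C, 1 F, 2 N, 2 O.
Implicit hydrogens by atom environment:
  5 × C: 1 H each → 5
  2 × C: no H
  1 × C: 3 H
  1 × F: no H
  1 × N: 2 H
  1 × N: no H
  1 × O: 1 H
  1 × O: no H
  Total hydrogens = 11.
Molecular formula: C8H11FN2O2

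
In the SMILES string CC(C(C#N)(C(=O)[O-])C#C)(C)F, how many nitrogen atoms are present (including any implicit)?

The symbol for nitrogen appears 1 time in the SMILES.

1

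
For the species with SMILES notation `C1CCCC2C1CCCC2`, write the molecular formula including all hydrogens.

Heavy atoms from the SMILES: 10 C.
Implicit hydrogens by atom environment:
  8 × C: 2 H each → 16
  2 × C: 1 H each → 2
  Total hydrogens = 18.
Molecular formula: C10H18

C10H18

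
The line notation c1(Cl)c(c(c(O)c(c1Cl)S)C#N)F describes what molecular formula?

C7H2Cl2FNOS

Heavy atoms from the SMILES: 7 C, 2 Cl, 1 F, 1 N, 1 O, 1 S.
Implicit hydrogens by atom environment:
  6 × C (aromatic): no H
  2 × Cl: no H
  1 × C: no H
  1 × F: no H
  1 × N: no H
  1 × O: 1 H
  1 × S: 1 H
  Total hydrogens = 2.
Molecular formula: C7H2Cl2FNOS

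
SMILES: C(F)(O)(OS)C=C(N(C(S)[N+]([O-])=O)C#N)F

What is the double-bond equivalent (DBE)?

Molecular formula from the SMILES: C5H5F2N3O4S2.
DoU = (2C + 2 + N − H − X)/2 = (2·5 + 2 + 3 − 5 − 2)/2 = 8/2 = 4.
(Structurally: 0 ring(s) + 4 π bond(s) = 4.)

4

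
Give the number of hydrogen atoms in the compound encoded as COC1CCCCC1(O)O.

Hydrogens are implicit in SMILES; fill each atom to its normal valence:
  4 × C: 2 H each → 8
  2 × O: 1 H each → 2
  1 × C: 3 H
  1 × C: 1 H
  1 × C: no H
  1 × O: no H
  Total hydrogens = 14.

14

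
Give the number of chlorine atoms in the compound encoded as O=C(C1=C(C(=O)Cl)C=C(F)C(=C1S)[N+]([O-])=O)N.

The symbol for chlorine appears 1 time in the SMILES.

1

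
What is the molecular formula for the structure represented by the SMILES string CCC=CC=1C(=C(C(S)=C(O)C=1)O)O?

Heavy atoms from the SMILES: 10 C, 3 O, 1 S.
Implicit hydrogens by atom environment:
  5 × C (aromatic): no H
  3 × O: 1 H each → 3
  2 × C: 1 H each → 2
  1 × C: 3 H
  1 × C: 2 H
  1 × C (aromatic): 1 H
  1 × S: 1 H
  Total hydrogens = 12.
Molecular formula: C10H12O3S

C10H12O3S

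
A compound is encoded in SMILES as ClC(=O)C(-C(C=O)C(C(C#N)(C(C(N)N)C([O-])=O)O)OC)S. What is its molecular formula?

Heavy atoms from the SMILES: 11 C, 1 Cl, 3 N, 6 O, 1 S.
Implicit hydrogens by atom environment:
  6 × C: 1 H each → 6
  4 × C: no H
  4 × O: no H
  2 × N: 2 H each → 4
  1 × C: 3 H
  1 × Cl: no H
  1 × N: no H
  1 × O: 1 H
  1 × O (charge -1): no H
  1 × S: 1 H
  Total hydrogens = 15.
Net charge -1.
Molecular formula: C11H15ClN3O6S-

C11H15ClN3O6S-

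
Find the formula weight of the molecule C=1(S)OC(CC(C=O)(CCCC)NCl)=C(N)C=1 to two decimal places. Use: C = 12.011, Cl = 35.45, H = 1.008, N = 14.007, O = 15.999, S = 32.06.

276.78

Molecular formula: C11H17ClN2O2S.
M = 11×12.011 + 1×35.45 + 17×1.008 + 2×14.007 + 2×15.999 + 1×32.06 = 276.78 g/mol.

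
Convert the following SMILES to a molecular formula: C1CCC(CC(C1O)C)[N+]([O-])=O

Heavy atoms from the SMILES: 8 C, 1 N, 3 O.
Implicit hydrogens by atom environment:
  4 × C: 2 H each → 8
  3 × C: 1 H each → 3
  1 × C: 3 H
  1 × N (charge +1): no H
  1 × O: 1 H
  1 × O: no H
  1 × O (charge -1): no H
  Total hydrogens = 15.
Molecular formula: C8H15NO3

C8H15NO3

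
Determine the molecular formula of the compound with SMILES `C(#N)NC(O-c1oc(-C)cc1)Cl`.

C7H7ClN2O2

Heavy atoms from the SMILES: 7 C, 1 Cl, 2 N, 2 O.
Implicit hydrogens by atom environment:
  2 × C (aromatic): 1 H each → 2
  2 × C (aromatic): no H
  1 × C: 3 H
  1 × C: 1 H
  1 × C: no H
  1 × Cl: no H
  1 × N: 1 H
  1 × N: no H
  1 × O (aromatic): no H
  1 × O: no H
  Total hydrogens = 7.
Molecular formula: C7H7ClN2O2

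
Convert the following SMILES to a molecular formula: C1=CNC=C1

Heavy atoms from the SMILES: 4 C, 1 N.
Implicit hydrogens by atom environment:
  4 × C (aromatic): 1 H each → 4
  1 × N (aromatic): 1 H
  Total hydrogens = 5.
Molecular formula: C4H5N

C4H5N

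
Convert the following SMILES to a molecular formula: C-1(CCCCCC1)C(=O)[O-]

C8H13O2-

Heavy atoms from the SMILES: 8 C, 2 O.
Implicit hydrogens by atom environment:
  6 × C: 2 H each → 12
  1 × C: 1 H
  1 × C: no H
  1 × O: no H
  1 × O (charge -1): no H
  Total hydrogens = 13.
Net charge -1.
Molecular formula: C8H13O2-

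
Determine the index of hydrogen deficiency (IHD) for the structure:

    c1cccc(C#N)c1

6

Molecular formula from the SMILES: C7H5N.
DoU = (2C + 2 + N − H − X)/2 = (2·7 + 2 + 1 − 5 − 0)/2 = 12/2 = 6.
(Structurally: 1 ring(s) + 5 π bond(s) = 6.)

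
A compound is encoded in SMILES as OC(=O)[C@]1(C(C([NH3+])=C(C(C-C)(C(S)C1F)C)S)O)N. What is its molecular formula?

Heavy atoms from the SMILES: 11 C, 1 F, 2 N, 3 O, 2 S.
Implicit hydrogens by atom environment:
  5 × C: no H
  3 × C: 1 H each → 3
  2 × C: 3 H each → 6
  2 × O: 1 H each → 2
  2 × S: 1 H each → 2
  1 × C: 2 H
  1 × F: no H
  1 × N (charge +1): 3 H
  1 × N: 2 H
  1 × O: no H
  Total hydrogens = 20.
Net charge +1.
Molecular formula: C11H20FN2O3S2+

C11H20FN2O3S2+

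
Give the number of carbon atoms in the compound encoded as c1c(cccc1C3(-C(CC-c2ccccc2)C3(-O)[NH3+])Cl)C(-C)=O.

19

The symbol for carbon appears 19 times in the SMILES. Lowercase c denotes aromatic carbon and counts toward C.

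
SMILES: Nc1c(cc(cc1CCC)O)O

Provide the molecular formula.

Heavy atoms from the SMILES: 9 C, 1 N, 2 O.
Implicit hydrogens by atom environment:
  4 × C (aromatic): no H
  2 × C: 2 H each → 4
  2 × C (aromatic): 1 H each → 2
  2 × O: 1 H each → 2
  1 × C: 3 H
  1 × N: 2 H
  Total hydrogens = 13.
Molecular formula: C9H13NO2

C9H13NO2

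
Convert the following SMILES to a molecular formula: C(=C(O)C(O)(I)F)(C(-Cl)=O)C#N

C5H2ClFINO3

Heavy atoms from the SMILES: 5 C, 1 Cl, 1 F, 1 I, 1 N, 3 O.
Implicit hydrogens by atom environment:
  5 × C: no H
  2 × O: 1 H each → 2
  1 × Cl: no H
  1 × F: no H
  1 × I: no H
  1 × N: no H
  1 × O: no H
  Total hydrogens = 2.
Molecular formula: C5H2ClFINO3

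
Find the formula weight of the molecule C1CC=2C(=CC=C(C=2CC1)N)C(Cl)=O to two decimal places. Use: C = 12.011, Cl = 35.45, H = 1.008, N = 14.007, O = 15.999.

Molecular formula: C11H12ClNO.
M = 11×12.011 + 1×35.45 + 12×1.008 + 1×14.007 + 1×15.999 = 209.67 g/mol.

209.67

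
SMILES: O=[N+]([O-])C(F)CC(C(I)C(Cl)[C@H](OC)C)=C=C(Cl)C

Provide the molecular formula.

C11H15Cl2FINO3

Heavy atoms from the SMILES: 11 C, 2 Cl, 1 F, 1 I, 1 N, 3 O.
Implicit hydrogens by atom environment:
  4 × C: 1 H each → 4
  3 × C: 3 H each → 9
  3 × C: no H
  2 × Cl: no H
  2 × O: no H
  1 × C: 2 H
  1 × F: no H
  1 × I: no H
  1 × N (charge +1): no H
  1 × O (charge -1): no H
  Total hydrogens = 15.
Molecular formula: C11H15Cl2FINO3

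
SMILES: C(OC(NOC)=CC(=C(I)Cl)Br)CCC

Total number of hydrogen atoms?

Hydrogens are implicit in SMILES; fill each atom to its normal valence:
  3 × C: 2 H each → 6
  3 × C: no H
  2 × C: 3 H each → 6
  2 × O: no H
  1 × Br: no H
  1 × C: 1 H
  1 × Cl: no H
  1 × I: no H
  1 × N: 1 H
  Total hydrogens = 14.

14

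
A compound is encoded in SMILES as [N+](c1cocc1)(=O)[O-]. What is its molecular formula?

Heavy atoms from the SMILES: 4 C, 1 N, 3 O.
Implicit hydrogens by atom environment:
  3 × C (aromatic): 1 H each → 3
  1 × C (aromatic): no H
  1 × N (charge +1): no H
  1 × O (aromatic): no H
  1 × O: no H
  1 × O (charge -1): no H
  Total hydrogens = 3.
Molecular formula: C4H3NO3

C4H3NO3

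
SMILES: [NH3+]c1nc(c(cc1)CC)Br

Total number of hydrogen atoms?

Hydrogens are implicit in SMILES; fill each atom to its normal valence:
  3 × C (aromatic): no H
  2 × C (aromatic): 1 H each → 2
  1 × Br: no H
  1 × C: 3 H
  1 × C: 2 H
  1 × N (charge +1): 3 H
  1 × N (aromatic): no H
  Total hydrogens = 10.

10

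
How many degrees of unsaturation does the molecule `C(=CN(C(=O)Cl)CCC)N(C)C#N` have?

Molecular formula from the SMILES: C8H12ClN3O.
DoU = (2C + 2 + N − H − X)/2 = (2·8 + 2 + 3 − 12 − 1)/2 = 8/2 = 4.
(Structurally: 0 ring(s) + 4 π bond(s) = 4.)

4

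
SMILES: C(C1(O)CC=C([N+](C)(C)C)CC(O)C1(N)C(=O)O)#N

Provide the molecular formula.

Heavy atoms from the SMILES: 12 C, 3 N, 4 O.
Implicit hydrogens by atom environment:
  5 × C: no H
  3 × C: 3 H each → 9
  3 × O: 1 H each → 3
  2 × C: 2 H each → 4
  2 × C: 1 H each → 2
  1 × N: 2 H
  1 × N: no H
  1 × N (charge +1): no H
  1 × O: no H
  Total hydrogens = 20.
Net charge +1.
Molecular formula: C12H20N3O4+

C12H20N3O4+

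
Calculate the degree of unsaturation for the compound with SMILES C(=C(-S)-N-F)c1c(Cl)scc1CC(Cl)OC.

Molecular formula from the SMILES: C9H10Cl2FNOS2.
DoU = (2C + 2 + N − H − X)/2 = (2·9 + 2 + 1 − 10 − 3)/2 = 8/2 = 4.
(Structurally: 1 ring(s) + 3 π bond(s) = 4.)

4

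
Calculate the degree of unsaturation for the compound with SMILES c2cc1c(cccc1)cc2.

7

Molecular formula from the SMILES: C10H8.
DoU = (2C + 2 + N − H − X)/2 = (2·10 + 2 + 0 − 8 − 0)/2 = 14/2 = 7.
(Structurally: 2 ring(s) + 5 π bond(s) = 7.)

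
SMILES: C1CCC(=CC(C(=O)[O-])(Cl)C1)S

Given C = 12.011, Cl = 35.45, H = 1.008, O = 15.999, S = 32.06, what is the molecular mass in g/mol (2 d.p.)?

205.68

Molecular formula: C8H10ClO2S-.
M = 8×12.011 + 1×35.45 + 10×1.008 + 2×15.999 + 1×32.06 = 205.68 g/mol.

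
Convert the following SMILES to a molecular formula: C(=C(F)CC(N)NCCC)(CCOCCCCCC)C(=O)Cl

C16H30ClFN2O2

Heavy atoms from the SMILES: 16 C, 1 Cl, 1 F, 2 N, 2 O.
Implicit hydrogens by atom environment:
  10 × C: 2 H each → 20
  3 × C: no H
  2 × C: 3 H each → 6
  2 × O: no H
  1 × C: 1 H
  1 × Cl: no H
  1 × F: no H
  1 × N: 2 H
  1 × N: 1 H
  Total hydrogens = 30.
Molecular formula: C16H30ClFN2O2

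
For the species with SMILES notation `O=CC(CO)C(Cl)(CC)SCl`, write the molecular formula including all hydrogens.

Heavy atoms from the SMILES: 6 C, 2 Cl, 2 O, 1 S.
Implicit hydrogens by atom environment:
  2 × C: 2 H each → 4
  2 × C: 1 H each → 2
  2 × Cl: no H
  1 × C: 3 H
  1 × C: no H
  1 × O: 1 H
  1 × O: no H
  1 × S: no H
  Total hydrogens = 10.
Molecular formula: C6H10Cl2O2S

C6H10Cl2O2S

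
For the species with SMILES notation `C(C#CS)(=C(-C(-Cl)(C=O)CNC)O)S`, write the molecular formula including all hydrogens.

C8H10ClNO2S2

Heavy atoms from the SMILES: 8 C, 1 Cl, 1 N, 2 O, 2 S.
Implicit hydrogens by atom environment:
  5 × C: no H
  2 × S: 1 H each → 2
  1 × C: 3 H
  1 × C: 2 H
  1 × C: 1 H
  1 × Cl: no H
  1 × N: 1 H
  1 × O: 1 H
  1 × O: no H
  Total hydrogens = 10.
Molecular formula: C8H10ClNO2S2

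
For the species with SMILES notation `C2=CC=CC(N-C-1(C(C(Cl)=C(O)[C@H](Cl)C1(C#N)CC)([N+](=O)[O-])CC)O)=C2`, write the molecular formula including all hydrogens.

C17H19Cl2N3O4

Heavy atoms from the SMILES: 17 C, 2 Cl, 3 N, 4 O.
Implicit hydrogens by atom environment:
  6 × C: no H
  5 × C (aromatic): 1 H each → 5
  2 × C: 3 H each → 6
  2 × C: 2 H each → 4
  2 × Cl: no H
  2 × O: 1 H each → 2
  1 × C: 1 H
  1 × C (aromatic): no H
  1 × N: 1 H
  1 × N: no H
  1 × N (charge +1): no H
  1 × O: no H
  1 × O (charge -1): no H
  Total hydrogens = 19.
Molecular formula: C17H19Cl2N3O4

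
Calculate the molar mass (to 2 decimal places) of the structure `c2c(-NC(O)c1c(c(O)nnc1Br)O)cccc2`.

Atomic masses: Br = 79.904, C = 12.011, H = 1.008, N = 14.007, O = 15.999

312.12

Molecular formula: C11H10BrN3O3.
M = 1×79.904 + 11×12.011 + 10×1.008 + 3×14.007 + 3×15.999 = 312.12 g/mol.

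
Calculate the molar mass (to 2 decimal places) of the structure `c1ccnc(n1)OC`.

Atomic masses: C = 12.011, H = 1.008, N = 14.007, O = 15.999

110.12

Molecular formula: C5H6N2O.
M = 5×12.011 + 6×1.008 + 2×14.007 + 1×15.999 = 110.12 g/mol.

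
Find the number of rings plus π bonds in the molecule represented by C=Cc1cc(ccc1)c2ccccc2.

Molecular formula from the SMILES: C14H12.
DoU = (2C + 2 + N − H − X)/2 = (2·14 + 2 + 0 − 12 − 0)/2 = 18/2 = 9.
(Structurally: 2 ring(s) + 7 π bond(s) = 9.)

9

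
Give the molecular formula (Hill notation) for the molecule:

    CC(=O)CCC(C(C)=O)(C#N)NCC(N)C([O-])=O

C11H16N3O4-

Heavy atoms from the SMILES: 11 C, 3 N, 4 O.
Implicit hydrogens by atom environment:
  5 × C: no H
  3 × C: 2 H each → 6
  3 × O: no H
  2 × C: 3 H each → 6
  1 × C: 1 H
  1 × N: 2 H
  1 × N: 1 H
  1 × N: no H
  1 × O (charge -1): no H
  Total hydrogens = 16.
Net charge -1.
Molecular formula: C11H16N3O4-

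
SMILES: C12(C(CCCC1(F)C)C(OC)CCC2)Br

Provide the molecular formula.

Heavy atoms from the SMILES: 1 Br, 12 C, 1 F, 1 O.
Implicit hydrogens by atom environment:
  6 × C: 2 H each → 12
  2 × C: 3 H each → 6
  2 × C: 1 H each → 2
  2 × C: no H
  1 × Br: no H
  1 × F: no H
  1 × O: no H
  Total hydrogens = 20.
Molecular formula: C12H20BrFO

C12H20BrFO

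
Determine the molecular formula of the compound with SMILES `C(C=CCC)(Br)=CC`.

C7H11Br

Heavy atoms from the SMILES: 1 Br, 7 C.
Implicit hydrogens by atom environment:
  3 × C: 1 H each → 3
  2 × C: 3 H each → 6
  1 × Br: no H
  1 × C: 2 H
  1 × C: no H
  Total hydrogens = 11.
Molecular formula: C7H11Br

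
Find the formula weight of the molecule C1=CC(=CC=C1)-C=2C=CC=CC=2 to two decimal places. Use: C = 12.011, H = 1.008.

Molecular formula: C12H10.
M = 12×12.011 + 10×1.008 = 154.21 g/mol.

154.21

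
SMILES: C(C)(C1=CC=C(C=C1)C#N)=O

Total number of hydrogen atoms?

7

Hydrogens are implicit in SMILES; fill each atom to its normal valence:
  4 × C (aromatic): 1 H each → 4
  2 × C (aromatic): no H
  2 × C: no H
  1 × C: 3 H
  1 × N: no H
  1 × O: no H
  Total hydrogens = 7.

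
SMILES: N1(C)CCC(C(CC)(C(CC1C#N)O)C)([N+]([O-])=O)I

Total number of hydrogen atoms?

20

Hydrogens are implicit in SMILES; fill each atom to its normal valence:
  4 × C: 2 H each → 8
  3 × C: 3 H each → 9
  3 × C: no H
  2 × C: 1 H each → 2
  2 × N: no H
  1 × I: no H
  1 × N (charge +1): no H
  1 × O: 1 H
  1 × O: no H
  1 × O (charge -1): no H
  Total hydrogens = 20.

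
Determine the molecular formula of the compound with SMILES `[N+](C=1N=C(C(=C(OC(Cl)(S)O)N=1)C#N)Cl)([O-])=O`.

Heavy atoms from the SMILES: 6 C, 2 Cl, 4 N, 4 O, 1 S.
Implicit hydrogens by atom environment:
  4 × C (aromatic): no H
  2 × C: no H
  2 × Cl: no H
  2 × N (aromatic): no H
  2 × O: no H
  1 × N: no H
  1 × N (charge +1): no H
  1 × O: 1 H
  1 × O (charge -1): no H
  1 × S: 1 H
  Total hydrogens = 2.
Molecular formula: C6H2Cl2N4O4S

C6H2Cl2N4O4S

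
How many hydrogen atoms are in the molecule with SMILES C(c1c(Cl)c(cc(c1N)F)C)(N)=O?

Hydrogens are implicit in SMILES; fill each atom to its normal valence:
  5 × C (aromatic): no H
  2 × N: 2 H each → 4
  1 × C: 3 H
  1 × C (aromatic): 1 H
  1 × C: no H
  1 × Cl: no H
  1 × F: no H
  1 × O: no H
  Total hydrogens = 8.

8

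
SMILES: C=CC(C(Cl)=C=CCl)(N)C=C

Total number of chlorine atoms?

The symbol for chlorine appears 2 times in the SMILES.

2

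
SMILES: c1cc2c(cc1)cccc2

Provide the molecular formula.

C10H8

Heavy atoms from the SMILES: 10 C.
Implicit hydrogens by atom environment:
  8 × C (aromatic): 1 H each → 8
  2 × C (aromatic): no H
  Total hydrogens = 8.
Molecular formula: C10H8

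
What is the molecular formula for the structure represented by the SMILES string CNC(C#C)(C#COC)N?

Heavy atoms from the SMILES: 7 C, 2 N, 1 O.
Implicit hydrogens by atom environment:
  4 × C: no H
  2 × C: 3 H each → 6
  1 × C: 1 H
  1 × N: 2 H
  1 × N: 1 H
  1 × O: no H
  Total hydrogens = 10.
Molecular formula: C7H10N2O

C7H10N2O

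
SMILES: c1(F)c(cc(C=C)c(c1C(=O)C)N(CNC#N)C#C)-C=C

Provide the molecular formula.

C16H14FN3O

Heavy atoms from the SMILES: 16 C, 1 F, 3 N, 1 O.
Implicit hydrogens by atom environment:
  5 × C (aromatic): no H
  3 × C: 2 H each → 6
  3 × C: 1 H each → 3
  3 × C: no H
  2 × N: no H
  1 × C: 3 H
  1 × C (aromatic): 1 H
  1 × F: no H
  1 × N: 1 H
  1 × O: no H
  Total hydrogens = 14.
Molecular formula: C16H14FN3O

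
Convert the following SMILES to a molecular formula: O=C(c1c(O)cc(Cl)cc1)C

C8H7ClO2

Heavy atoms from the SMILES: 8 C, 1 Cl, 2 O.
Implicit hydrogens by atom environment:
  3 × C (aromatic): 1 H each → 3
  3 × C (aromatic): no H
  1 × C: 3 H
  1 × C: no H
  1 × Cl: no H
  1 × O: 1 H
  1 × O: no H
  Total hydrogens = 7.
Molecular formula: C8H7ClO2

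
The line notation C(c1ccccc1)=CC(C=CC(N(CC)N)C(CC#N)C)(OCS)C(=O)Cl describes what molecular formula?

C20H26ClN3O2S

Heavy atoms from the SMILES: 20 C, 1 Cl, 3 N, 2 O, 1 S.
Implicit hydrogens by atom environment:
  6 × C: 1 H each → 6
  5 × C (aromatic): 1 H each → 5
  3 × C: 2 H each → 6
  3 × C: no H
  2 × C: 3 H each → 6
  2 × N: no H
  2 × O: no H
  1 × C (aromatic): no H
  1 × Cl: no H
  1 × N: 2 H
  1 × S: 1 H
  Total hydrogens = 26.
Molecular formula: C20H26ClN3O2S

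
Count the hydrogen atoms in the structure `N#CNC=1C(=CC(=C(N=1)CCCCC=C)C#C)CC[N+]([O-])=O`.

18

Hydrogens are implicit in SMILES; fill each atom to its normal valence:
  7 × C: 2 H each → 14
  4 × C (aromatic): no H
  2 × C: 1 H each → 2
  2 × C: no H
  1 × C (aromatic): 1 H
  1 × N: 1 H
  1 × N (aromatic): no H
  1 × N: no H
  1 × N (charge +1): no H
  1 × O: no H
  1 × O (charge -1): no H
  Total hydrogens = 18.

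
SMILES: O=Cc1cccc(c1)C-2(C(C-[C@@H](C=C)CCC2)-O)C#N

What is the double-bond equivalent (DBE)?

9

Molecular formula from the SMILES: C17H19NO2.
DoU = (2C + 2 + N − H − X)/2 = (2·17 + 2 + 1 − 19 − 0)/2 = 18/2 = 9.
(Structurally: 2 ring(s) + 7 π bond(s) = 9.)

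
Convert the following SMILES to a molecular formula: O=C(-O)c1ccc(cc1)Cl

C7H5ClO2

Heavy atoms from the SMILES: 7 C, 1 Cl, 2 O.
Implicit hydrogens by atom environment:
  4 × C (aromatic): 1 H each → 4
  2 × C (aromatic): no H
  1 × C: no H
  1 × Cl: no H
  1 × O: 1 H
  1 × O: no H
  Total hydrogens = 5.
Molecular formula: C7H5ClO2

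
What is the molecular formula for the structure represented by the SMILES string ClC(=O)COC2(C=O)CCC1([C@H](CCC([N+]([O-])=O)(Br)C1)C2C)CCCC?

Heavy atoms from the SMILES: 1 Br, 18 C, 1 Cl, 1 N, 5 O.
Implicit hydrogens by atom environment:
  9 × C: 2 H each → 18
  4 × C: no H
  4 × O: no H
  3 × C: 1 H each → 3
  2 × C: 3 H each → 6
  1 × Br: no H
  1 × Cl: no H
  1 × N (charge +1): no H
  1 × O (charge -1): no H
  Total hydrogens = 27.
Molecular formula: C18H27BrClNO5

C18H27BrClNO5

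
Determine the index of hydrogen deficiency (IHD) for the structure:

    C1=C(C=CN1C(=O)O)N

4

Molecular formula from the SMILES: C5H6N2O2.
DoU = (2C + 2 + N − H − X)/2 = (2·5 + 2 + 2 − 6 − 0)/2 = 8/2 = 4.
(Structurally: 1 ring(s) + 3 π bond(s) = 4.)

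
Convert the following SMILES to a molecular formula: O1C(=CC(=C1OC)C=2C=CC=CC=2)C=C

C13H12O2

Heavy atoms from the SMILES: 13 C, 2 O.
Implicit hydrogens by atom environment:
  6 × C (aromatic): 1 H each → 6
  4 × C (aromatic): no H
  1 × C: 3 H
  1 × C: 2 H
  1 × C: 1 H
  1 × O (aromatic): no H
  1 × O: no H
  Total hydrogens = 12.
Molecular formula: C13H12O2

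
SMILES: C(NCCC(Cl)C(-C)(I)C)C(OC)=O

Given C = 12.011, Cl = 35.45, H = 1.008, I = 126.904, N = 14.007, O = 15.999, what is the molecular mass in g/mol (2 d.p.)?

Molecular formula: C9H17ClINO2.
M = 9×12.011 + 1×35.45 + 17×1.008 + 1×126.904 + 1×14.007 + 2×15.999 = 333.59 g/mol.

333.59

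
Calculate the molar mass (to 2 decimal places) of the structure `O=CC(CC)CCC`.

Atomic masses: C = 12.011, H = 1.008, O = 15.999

114.19

Molecular formula: C7H14O.
M = 7×12.011 + 14×1.008 + 1×15.999 = 114.19 g/mol.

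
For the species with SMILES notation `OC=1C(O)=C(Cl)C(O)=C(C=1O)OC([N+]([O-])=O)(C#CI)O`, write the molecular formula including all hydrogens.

Heavy atoms from the SMILES: 9 C, 1 Cl, 1 I, 1 N, 8 O.
Implicit hydrogens by atom environment:
  6 × C (aromatic): no H
  5 × O: 1 H each → 5
  3 × C: no H
  2 × O: no H
  1 × Cl: no H
  1 × I: no H
  1 × N (charge +1): no H
  1 × O (charge -1): no H
  Total hydrogens = 5.
Molecular formula: C9H5ClINO8

C9H5ClINO8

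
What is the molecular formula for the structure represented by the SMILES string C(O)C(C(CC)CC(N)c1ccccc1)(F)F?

Heavy atoms from the SMILES: 13 C, 2 F, 1 N, 1 O.
Implicit hydrogens by atom environment:
  5 × C (aromatic): 1 H each → 5
  3 × C: 2 H each → 6
  2 × C: 1 H each → 2
  2 × F: no H
  1 × C: 3 H
  1 × C: no H
  1 × C (aromatic): no H
  1 × N: 2 H
  1 × O: 1 H
  Total hydrogens = 19.
Molecular formula: C13H19F2NO

C13H19F2NO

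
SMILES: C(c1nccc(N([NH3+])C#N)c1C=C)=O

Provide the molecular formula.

Heavy atoms from the SMILES: 9 C, 4 N, 1 O.
Implicit hydrogens by atom environment:
  3 × C (aromatic): no H
  2 × C (aromatic): 1 H each → 2
  2 × C: 1 H each → 2
  2 × N: no H
  1 × C: 2 H
  1 × C: no H
  1 × N (charge +1): 3 H
  1 × N (aromatic): no H
  1 × O: no H
  Total hydrogens = 9.
Net charge +1.
Molecular formula: C9H9N4O+

C9H9N4O+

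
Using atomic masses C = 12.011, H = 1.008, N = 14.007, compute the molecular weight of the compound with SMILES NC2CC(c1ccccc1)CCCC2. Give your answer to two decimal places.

189.30

Molecular formula: C13H19N.
M = 13×12.011 + 19×1.008 + 1×14.007 = 189.30 g/mol.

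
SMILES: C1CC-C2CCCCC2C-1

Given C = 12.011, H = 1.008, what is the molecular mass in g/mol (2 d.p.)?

Molecular formula: C10H18.
M = 10×12.011 + 18×1.008 = 138.25 g/mol.

138.25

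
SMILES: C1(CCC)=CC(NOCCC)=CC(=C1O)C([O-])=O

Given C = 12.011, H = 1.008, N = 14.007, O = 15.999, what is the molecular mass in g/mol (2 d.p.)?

252.29

Molecular formula: C13H18NO4-.
M = 13×12.011 + 18×1.008 + 1×14.007 + 4×15.999 = 252.29 g/mol.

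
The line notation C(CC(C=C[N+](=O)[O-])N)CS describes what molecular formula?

C6H12N2O2S

Heavy atoms from the SMILES: 6 C, 2 N, 2 O, 1 S.
Implicit hydrogens by atom environment:
  3 × C: 2 H each → 6
  3 × C: 1 H each → 3
  1 × N: 2 H
  1 × N (charge +1): no H
  1 × O: no H
  1 × O (charge -1): no H
  1 × S: 1 H
  Total hydrogens = 12.
Molecular formula: C6H12N2O2S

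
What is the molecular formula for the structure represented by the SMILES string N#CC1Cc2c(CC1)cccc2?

C11H11N

Heavy atoms from the SMILES: 11 C, 1 N.
Implicit hydrogens by atom environment:
  4 × C (aromatic): 1 H each → 4
  3 × C: 2 H each → 6
  2 × C (aromatic): no H
  1 × C: 1 H
  1 × C: no H
  1 × N: no H
  Total hydrogens = 11.
Molecular formula: C11H11N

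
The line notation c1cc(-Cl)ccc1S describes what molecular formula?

Heavy atoms from the SMILES: 6 C, 1 Cl, 1 S.
Implicit hydrogens by atom environment:
  4 × C (aromatic): 1 H each → 4
  2 × C (aromatic): no H
  1 × Cl: no H
  1 × S: 1 H
  Total hydrogens = 5.
Molecular formula: C6H5ClS

C6H5ClS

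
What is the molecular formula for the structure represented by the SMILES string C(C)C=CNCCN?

Heavy atoms from the SMILES: 6 C, 2 N.
Implicit hydrogens by atom environment:
  3 × C: 2 H each → 6
  2 × C: 1 H each → 2
  1 × C: 3 H
  1 × N: 2 H
  1 × N: 1 H
  Total hydrogens = 14.
Molecular formula: C6H14N2

C6H14N2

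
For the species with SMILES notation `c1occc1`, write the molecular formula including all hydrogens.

Heavy atoms from the SMILES: 4 C, 1 O.
Implicit hydrogens by atom environment:
  4 × C (aromatic): 1 H each → 4
  1 × O (aromatic): no H
  Total hydrogens = 4.
Molecular formula: C4H4O

C4H4O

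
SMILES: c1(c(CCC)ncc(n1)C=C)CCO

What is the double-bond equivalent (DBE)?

Molecular formula from the SMILES: C11H16N2O.
DoU = (2C + 2 + N − H − X)/2 = (2·11 + 2 + 2 − 16 − 0)/2 = 10/2 = 5.
(Structurally: 1 ring(s) + 4 π bond(s) = 5.)

5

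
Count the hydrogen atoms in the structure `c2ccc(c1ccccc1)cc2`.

Hydrogens are implicit in SMILES; fill each atom to its normal valence:
  10 × C (aromatic): 1 H each → 10
  2 × C (aromatic): no H
  Total hydrogens = 10.

10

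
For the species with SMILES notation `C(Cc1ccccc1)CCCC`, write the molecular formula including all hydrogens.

Heavy atoms from the SMILES: 12 C.
Implicit hydrogens by atom environment:
  5 × C: 2 H each → 10
  5 × C (aromatic): 1 H each → 5
  1 × C: 3 H
  1 × C (aromatic): no H
  Total hydrogens = 18.
Molecular formula: C12H18

C12H18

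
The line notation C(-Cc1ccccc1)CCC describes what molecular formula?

C11H16

Heavy atoms from the SMILES: 11 C.
Implicit hydrogens by atom environment:
  5 × C (aromatic): 1 H each → 5
  4 × C: 2 H each → 8
  1 × C: 3 H
  1 × C (aromatic): no H
  Total hydrogens = 16.
Molecular formula: C11H16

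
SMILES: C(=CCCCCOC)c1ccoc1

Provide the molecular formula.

Heavy atoms from the SMILES: 11 C, 2 O.
Implicit hydrogens by atom environment:
  4 × C: 2 H each → 8
  3 × C (aromatic): 1 H each → 3
  2 × C: 1 H each → 2
  1 × C: 3 H
  1 × C (aromatic): no H
  1 × O (aromatic): no H
  1 × O: no H
  Total hydrogens = 16.
Molecular formula: C11H16O2

C11H16O2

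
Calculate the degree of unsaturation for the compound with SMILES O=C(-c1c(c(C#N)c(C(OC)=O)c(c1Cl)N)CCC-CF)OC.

8

Molecular formula from the SMILES: C15H16ClFN2O4.
DoU = (2C + 2 + N − H − X)/2 = (2·15 + 2 + 2 − 16 − 2)/2 = 16/2 = 8.
(Structurally: 1 ring(s) + 7 π bond(s) = 8.)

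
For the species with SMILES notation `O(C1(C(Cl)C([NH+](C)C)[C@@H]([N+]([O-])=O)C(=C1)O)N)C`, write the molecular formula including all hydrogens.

Heavy atoms from the SMILES: 9 C, 1 Cl, 3 N, 4 O.
Implicit hydrogens by atom environment:
  4 × C: 1 H each → 4
  3 × C: 3 H each → 9
  2 × C: no H
  2 × O: no H
  1 × Cl: no H
  1 × N: 2 H
  1 × N (charge +1): 1 H
  1 × N (charge +1): no H
  1 × O: 1 H
  1 × O (charge -1): no H
  Total hydrogens = 17.
Net charge +1.
Molecular formula: C9H17ClN3O4+

C9H17ClN3O4+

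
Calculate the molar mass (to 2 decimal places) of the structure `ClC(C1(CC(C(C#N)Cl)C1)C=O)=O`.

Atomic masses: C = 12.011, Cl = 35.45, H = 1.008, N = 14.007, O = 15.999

Molecular formula: C8H7Cl2NO2.
M = 8×12.011 + 2×35.45 + 7×1.008 + 1×14.007 + 2×15.999 = 220.05 g/mol.

220.05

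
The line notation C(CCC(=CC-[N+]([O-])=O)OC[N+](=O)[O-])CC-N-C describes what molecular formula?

C10H19N3O5

Heavy atoms from the SMILES: 10 C, 3 N, 5 O.
Implicit hydrogens by atom environment:
  7 × C: 2 H each → 14
  3 × O: no H
  2 × N (charge +1): no H
  2 × O (charge -1): no H
  1 × C: 3 H
  1 × C: 1 H
  1 × C: no H
  1 × N: 1 H
  Total hydrogens = 19.
Molecular formula: C10H19N3O5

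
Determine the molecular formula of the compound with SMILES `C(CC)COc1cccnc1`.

C9H13NO

Heavy atoms from the SMILES: 9 C, 1 N, 1 O.
Implicit hydrogens by atom environment:
  4 × C (aromatic): 1 H each → 4
  3 × C: 2 H each → 6
  1 × C: 3 H
  1 × C (aromatic): no H
  1 × N (aromatic): no H
  1 × O: no H
  Total hydrogens = 13.
Molecular formula: C9H13NO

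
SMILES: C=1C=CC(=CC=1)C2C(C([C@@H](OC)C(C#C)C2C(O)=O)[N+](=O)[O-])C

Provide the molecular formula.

C17H19NO5

Heavy atoms from the SMILES: 17 C, 1 N, 5 O.
Implicit hydrogens by atom environment:
  7 × C: 1 H each → 7
  5 × C (aromatic): 1 H each → 5
  3 × O: no H
  2 × C: 3 H each → 6
  2 × C: no H
  1 × C (aromatic): no H
  1 × N (charge +1): no H
  1 × O: 1 H
  1 × O (charge -1): no H
  Total hydrogens = 19.
Molecular formula: C17H19NO5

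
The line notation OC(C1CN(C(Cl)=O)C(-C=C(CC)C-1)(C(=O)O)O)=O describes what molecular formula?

Heavy atoms from the SMILES: 11 C, 1 Cl, 1 N, 6 O.
Implicit hydrogens by atom environment:
  5 × C: no H
  3 × C: 2 H each → 6
  3 × O: 1 H each → 3
  3 × O: no H
  2 × C: 1 H each → 2
  1 × C: 3 H
  1 × Cl: no H
  1 × N: no H
  Total hydrogens = 14.
Molecular formula: C11H14ClNO6

C11H14ClNO6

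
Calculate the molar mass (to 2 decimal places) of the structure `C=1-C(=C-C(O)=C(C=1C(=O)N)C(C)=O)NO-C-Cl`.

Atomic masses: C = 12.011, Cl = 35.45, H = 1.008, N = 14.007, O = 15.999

Molecular formula: C10H11ClN2O4.
M = 10×12.011 + 1×35.45 + 11×1.008 + 2×14.007 + 4×15.999 = 258.66 g/mol.

258.66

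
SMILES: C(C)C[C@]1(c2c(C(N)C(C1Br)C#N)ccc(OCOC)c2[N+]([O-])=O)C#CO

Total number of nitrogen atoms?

3

The symbol for nitrogen appears 3 times in the SMILES.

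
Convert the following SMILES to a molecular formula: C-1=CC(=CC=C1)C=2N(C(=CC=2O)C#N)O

C11H8N2O2

Heavy atoms from the SMILES: 11 C, 2 N, 2 O.
Implicit hydrogens by atom environment:
  6 × C (aromatic): 1 H each → 6
  4 × C (aromatic): no H
  2 × O: 1 H each → 2
  1 × C: no H
  1 × N (aromatic): no H
  1 × N: no H
  Total hydrogens = 8.
Molecular formula: C11H8N2O2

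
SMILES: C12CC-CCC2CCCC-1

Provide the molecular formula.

Heavy atoms from the SMILES: 10 C.
Implicit hydrogens by atom environment:
  8 × C: 2 H each → 16
  2 × C: 1 H each → 2
  Total hydrogens = 18.
Molecular formula: C10H18

C10H18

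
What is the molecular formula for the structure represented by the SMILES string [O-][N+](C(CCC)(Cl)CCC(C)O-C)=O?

C9H18ClNO3

Heavy atoms from the SMILES: 9 C, 1 Cl, 1 N, 3 O.
Implicit hydrogens by atom environment:
  4 × C: 2 H each → 8
  3 × C: 3 H each → 9
  2 × O: no H
  1 × C: 1 H
  1 × C: no H
  1 × Cl: no H
  1 × N (charge +1): no H
  1 × O (charge -1): no H
  Total hydrogens = 18.
Molecular formula: C9H18ClNO3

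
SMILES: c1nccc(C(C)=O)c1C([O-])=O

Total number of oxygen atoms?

3

The symbol for oxygen appears 3 times in the SMILES.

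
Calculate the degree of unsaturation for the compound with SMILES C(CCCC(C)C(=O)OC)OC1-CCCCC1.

Molecular formula from the SMILES: C14H26O3.
DoU = (2C + 2 + N − H − X)/2 = (2·14 + 2 + 0 − 26 − 0)/2 = 4/2 = 2.
(Structurally: 1 ring(s) + 1 π bond(s) = 2.)

2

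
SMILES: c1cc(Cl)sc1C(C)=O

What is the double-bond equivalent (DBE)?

4

Molecular formula from the SMILES: C6H5ClOS.
DoU = (2C + 2 + N − H − X)/2 = (2·6 + 2 + 0 − 5 − 1)/2 = 8/2 = 4.
(Structurally: 1 ring(s) + 3 π bond(s) = 4.)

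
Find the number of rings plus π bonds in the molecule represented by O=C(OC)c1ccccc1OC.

Molecular formula from the SMILES: C9H10O3.
DoU = (2C + 2 + N − H − X)/2 = (2·9 + 2 + 0 − 10 − 0)/2 = 10/2 = 5.
(Structurally: 1 ring(s) + 4 π bond(s) = 5.)

5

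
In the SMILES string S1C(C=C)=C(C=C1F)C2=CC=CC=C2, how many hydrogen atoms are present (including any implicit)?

Hydrogens are implicit in SMILES; fill each atom to its normal valence:
  6 × C (aromatic): 1 H each → 6
  4 × C (aromatic): no H
  1 × C: 2 H
  1 × C: 1 H
  1 × F: no H
  1 × S (aromatic): no H
  Total hydrogens = 9.

9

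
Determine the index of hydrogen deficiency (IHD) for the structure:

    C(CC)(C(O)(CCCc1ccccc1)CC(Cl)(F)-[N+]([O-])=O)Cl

5

Molecular formula from the SMILES: C15H20Cl2FNO3.
DoU = (2C + 2 + N − H − X)/2 = (2·15 + 2 + 1 − 20 − 3)/2 = 10/2 = 5.
(Structurally: 1 ring(s) + 4 π bond(s) = 5.)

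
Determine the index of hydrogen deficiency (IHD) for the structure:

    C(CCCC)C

Molecular formula from the SMILES: C6H14.
DoU = (2C + 2 + N − H − X)/2 = (2·6 + 2 + 0 − 14 − 0)/2 = 0/2 = 0.
(Structurally: 0 ring(s) + 0 π bond(s) = 0.)

0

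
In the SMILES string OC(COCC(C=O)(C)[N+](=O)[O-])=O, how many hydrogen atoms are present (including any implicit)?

9

Hydrogens are implicit in SMILES; fill each atom to its normal valence:
  4 × O: no H
  2 × C: 2 H each → 4
  2 × C: no H
  1 × C: 3 H
  1 × C: 1 H
  1 × N (charge +1): no H
  1 × O: 1 H
  1 × O (charge -1): no H
  Total hydrogens = 9.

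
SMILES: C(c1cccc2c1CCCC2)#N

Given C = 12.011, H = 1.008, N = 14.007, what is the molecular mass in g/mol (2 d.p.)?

Molecular formula: C11H11N.
M = 11×12.011 + 11×1.008 + 1×14.007 = 157.22 g/mol.

157.22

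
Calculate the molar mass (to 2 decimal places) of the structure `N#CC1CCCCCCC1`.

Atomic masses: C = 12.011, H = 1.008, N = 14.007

137.23

Molecular formula: C9H15N.
M = 9×12.011 + 15×1.008 + 1×14.007 = 137.23 g/mol.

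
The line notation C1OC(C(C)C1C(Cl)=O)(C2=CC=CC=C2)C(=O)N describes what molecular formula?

Heavy atoms from the SMILES: 13 C, 1 Cl, 1 N, 3 O.
Implicit hydrogens by atom environment:
  5 × C (aromatic): 1 H each → 5
  3 × C: no H
  3 × O: no H
  2 × C: 1 H each → 2
  1 × C: 3 H
  1 × C: 2 H
  1 × C (aromatic): no H
  1 × Cl: no H
  1 × N: 2 H
  Total hydrogens = 14.
Molecular formula: C13H14ClNO3

C13H14ClNO3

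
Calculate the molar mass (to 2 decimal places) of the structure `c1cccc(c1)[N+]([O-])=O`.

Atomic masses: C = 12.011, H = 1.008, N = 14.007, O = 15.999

Molecular formula: C6H5NO2.
M = 6×12.011 + 5×1.008 + 1×14.007 + 2×15.999 = 123.11 g/mol.

123.11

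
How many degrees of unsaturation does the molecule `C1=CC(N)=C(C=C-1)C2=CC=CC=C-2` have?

Molecular formula from the SMILES: C12H11N.
DoU = (2C + 2 + N − H − X)/2 = (2·12 + 2 + 1 − 11 − 0)/2 = 16/2 = 8.
(Structurally: 2 ring(s) + 6 π bond(s) = 8.)

8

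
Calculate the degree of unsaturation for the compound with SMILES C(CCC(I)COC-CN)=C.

Molecular formula from the SMILES: C8H16INO.
DoU = (2C + 2 + N − H − X)/2 = (2·8 + 2 + 1 − 16 − 1)/2 = 2/2 = 1.
(Structurally: 0 ring(s) + 1 π bond(s) = 1.)

1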